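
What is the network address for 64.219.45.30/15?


IP:   01000000.11011011.00101101.00011110
Mask: 11111111.11111110.00000000.00000000
AND operation:
Net:  01000000.11011010.00000000.00000000
Network: 64.218.0.0/15


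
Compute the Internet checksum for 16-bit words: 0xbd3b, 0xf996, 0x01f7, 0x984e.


Sum all words (with carry folding):
+ 0xbd3b = 0xbd3b
+ 0xf996 = 0xb6d2
+ 0x01f7 = 0xb8c9
+ 0x984e = 0x5118
One's complement: ~0x5118
Checksum = 0xaee7


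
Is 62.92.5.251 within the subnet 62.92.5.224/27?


Subnet network: 62.92.5.224
Test IP AND mask: 62.92.5.224
Yes, 62.92.5.251 is in 62.92.5.224/27


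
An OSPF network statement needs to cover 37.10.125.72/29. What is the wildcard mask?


Subnet mask: 255.255.255.248
Wildcard = 255.255.255.255 - subnet mask
255 - 255 = 0
255 - 255 = 0
255 - 255 = 0
255 - 248 = 7
Wildcard: 0.0.0.7


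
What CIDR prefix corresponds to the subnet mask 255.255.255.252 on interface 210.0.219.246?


Binary: 11111111.11111111.11111111.11111100
Count leading 1s
Prefix: /30


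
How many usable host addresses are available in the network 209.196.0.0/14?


Host bits = 32 - 14 = 18
Total addresses = 2^18 = 262144
Usable = total - 2 (network and broadcast)
Usable hosts: 262142


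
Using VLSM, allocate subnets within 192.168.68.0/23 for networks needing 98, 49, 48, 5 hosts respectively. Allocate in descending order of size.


98 hosts -> /25 (126 usable): 192.168.68.0/25
49 hosts -> /26 (62 usable): 192.168.68.128/26
48 hosts -> /26 (62 usable): 192.168.68.192/26
5 hosts -> /29 (6 usable): 192.168.69.0/29
Allocation: 192.168.68.0/25 (98 hosts, 126 usable); 192.168.68.128/26 (49 hosts, 62 usable); 192.168.68.192/26 (48 hosts, 62 usable); 192.168.69.0/29 (5 hosts, 6 usable)


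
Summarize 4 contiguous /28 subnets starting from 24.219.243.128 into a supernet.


Original prefix: /28
Number of subnets: 4 = 2^2
New prefix = 28 - 2 = 26
Supernet: 24.219.243.128/26


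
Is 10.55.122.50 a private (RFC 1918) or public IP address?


RFC 1918 private ranges:
  10.0.0.0/8 (10.0.0.0 - 10.255.255.255)
  172.16.0.0/12 (172.16.0.0 - 172.31.255.255)
  192.168.0.0/16 (192.168.0.0 - 192.168.255.255)
Private (in 10.0.0.0/8)


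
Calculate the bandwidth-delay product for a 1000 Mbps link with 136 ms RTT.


BDP = bandwidth * RTT
= 1000 Mbps * 136 ms
= 1000 * 1e6 * 136 / 1000 bits
= 136000000 bits
= 17000000 bytes
= 16601.5625 KB
BDP = 136000000 bits (17000000 bytes)


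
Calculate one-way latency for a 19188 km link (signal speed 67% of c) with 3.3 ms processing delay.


Speed = 0.67 * 3e5 km/s = 201000 km/s
Propagation delay = 19188 / 201000 = 0.0955 s = 95.4627 ms
Processing delay = 3.3 ms
Total one-way latency = 98.7627 ms


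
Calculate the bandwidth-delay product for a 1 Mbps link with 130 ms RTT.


BDP = bandwidth * RTT
= 1 Mbps * 130 ms
= 1 * 1e6 * 130 / 1000 bits
= 130000 bits
= 16250 bytes
= 15.8691 KB
BDP = 130000 bits (16250 bytes)


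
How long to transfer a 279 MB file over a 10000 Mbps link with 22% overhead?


Effective throughput = 10000 * (1 - 22/100) = 7800 Mbps
File size in Mb = 279 * 8 = 2232 Mb
Time = 2232 / 7800
Time = 0.2862 seconds


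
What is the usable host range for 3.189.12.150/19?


Network: 3.189.0.0
Broadcast: 3.189.31.255
First usable = network + 1
Last usable = broadcast - 1
Range: 3.189.0.1 to 3.189.31.254


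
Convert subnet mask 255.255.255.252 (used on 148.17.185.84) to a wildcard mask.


Subnet mask: 255.255.255.252
Wildcard = 255.255.255.255 - subnet mask
255 - 255 = 0
255 - 255 = 0
255 - 255 = 0
255 - 252 = 3
Wildcard: 0.0.0.3


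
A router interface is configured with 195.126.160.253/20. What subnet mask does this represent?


/20 means 20 network bits, 12 host bits
Binary: 11111111111111111111000000000000
Mask: 255.255.240.0


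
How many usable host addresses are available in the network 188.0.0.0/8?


Host bits = 32 - 8 = 24
Total addresses = 2^24 = 16777216
Usable = total - 2 (network and broadcast)
Usable hosts: 16777214


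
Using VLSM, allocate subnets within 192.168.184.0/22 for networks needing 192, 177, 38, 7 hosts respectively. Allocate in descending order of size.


192 hosts -> /24 (254 usable): 192.168.184.0/24
177 hosts -> /24 (254 usable): 192.168.185.0/24
38 hosts -> /26 (62 usable): 192.168.186.0/26
7 hosts -> /28 (14 usable): 192.168.186.64/28
Allocation: 192.168.184.0/24 (192 hosts, 254 usable); 192.168.185.0/24 (177 hosts, 254 usable); 192.168.186.0/26 (38 hosts, 62 usable); 192.168.186.64/28 (7 hosts, 14 usable)


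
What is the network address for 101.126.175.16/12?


IP:   01100101.01111110.10101111.00010000
Mask: 11111111.11110000.00000000.00000000
AND operation:
Net:  01100101.01110000.00000000.00000000
Network: 101.112.0.0/12


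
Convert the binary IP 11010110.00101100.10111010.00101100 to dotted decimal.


11010110 = 214
00101100 = 44
10111010 = 186
00101100 = 44
IP: 214.44.186.44


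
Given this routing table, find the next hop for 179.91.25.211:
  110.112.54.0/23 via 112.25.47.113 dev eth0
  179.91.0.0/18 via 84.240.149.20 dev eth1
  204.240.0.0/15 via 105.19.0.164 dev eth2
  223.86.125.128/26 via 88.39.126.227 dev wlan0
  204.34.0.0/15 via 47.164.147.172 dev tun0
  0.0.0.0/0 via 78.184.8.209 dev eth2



Longest prefix match for 179.91.25.211:
  /23 110.112.54.0: no
  /18 179.91.0.0: MATCH
  /15 204.240.0.0: no
  /26 223.86.125.128: no
  /15 204.34.0.0: no
  /0 0.0.0.0: MATCH
Selected: next-hop 84.240.149.20 via eth1 (matched /18)


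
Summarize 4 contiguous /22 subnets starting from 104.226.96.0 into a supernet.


Original prefix: /22
Number of subnets: 4 = 2^2
New prefix = 22 - 2 = 20
Supernet: 104.226.96.0/20


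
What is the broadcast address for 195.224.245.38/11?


Network: 195.224.0.0/11
Host bits = 21
Set all host bits to 1:
Broadcast: 195.255.255.255


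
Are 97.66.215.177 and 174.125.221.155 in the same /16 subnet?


Mask: 255.255.0.0
97.66.215.177 AND mask = 97.66.0.0
174.125.221.155 AND mask = 174.125.0.0
No, different subnets (97.66.0.0 vs 174.125.0.0)


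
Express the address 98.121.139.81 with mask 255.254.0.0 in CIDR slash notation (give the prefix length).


Binary: 11111111.11111110.00000000.00000000
Count leading 1s
Prefix: /15


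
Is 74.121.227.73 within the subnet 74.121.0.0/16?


Subnet network: 74.121.0.0
Test IP AND mask: 74.121.0.0
Yes, 74.121.227.73 is in 74.121.0.0/16


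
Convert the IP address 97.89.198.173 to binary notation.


97 = 01100001
89 = 01011001
198 = 11000110
173 = 10101101
Binary: 01100001.01011001.11000110.10101101


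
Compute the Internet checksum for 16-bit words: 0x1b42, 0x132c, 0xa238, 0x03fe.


Sum all words (with carry folding):
+ 0x1b42 = 0x1b42
+ 0x132c = 0x2e6e
+ 0xa238 = 0xd0a6
+ 0x03fe = 0xd4a4
One's complement: ~0xd4a4
Checksum = 0x2b5b


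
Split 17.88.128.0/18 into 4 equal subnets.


New prefix = 18 + 2 = 20
Each subnet has 4096 addresses
  17.88.128.0/20
  17.88.144.0/20
  17.88.160.0/20
  17.88.176.0/20
Subnets: 17.88.128.0/20, 17.88.144.0/20, 17.88.160.0/20, 17.88.176.0/20


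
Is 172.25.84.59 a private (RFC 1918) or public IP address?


RFC 1918 private ranges:
  10.0.0.0/8 (10.0.0.0 - 10.255.255.255)
  172.16.0.0/12 (172.16.0.0 - 172.31.255.255)
  192.168.0.0/16 (192.168.0.0 - 192.168.255.255)
Private (in 172.16.0.0/12)


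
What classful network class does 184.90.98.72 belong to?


First octet: 184
Binary: 10111000
10xxxxxx -> Class B (128-191)
Class B, default mask 255.255.0.0 (/16)


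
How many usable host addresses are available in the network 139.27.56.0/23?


Host bits = 32 - 23 = 9
Total addresses = 2^9 = 512
Usable = total - 2 (network and broadcast)
Usable hosts: 510


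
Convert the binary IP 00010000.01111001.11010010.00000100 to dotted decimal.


00010000 = 16
01111001 = 121
11010010 = 210
00000100 = 4
IP: 16.121.210.4


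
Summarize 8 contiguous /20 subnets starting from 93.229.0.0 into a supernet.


Original prefix: /20
Number of subnets: 8 = 2^3
New prefix = 20 - 3 = 17
Supernet: 93.229.0.0/17


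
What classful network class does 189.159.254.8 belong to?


First octet: 189
Binary: 10111101
10xxxxxx -> Class B (128-191)
Class B, default mask 255.255.0.0 (/16)


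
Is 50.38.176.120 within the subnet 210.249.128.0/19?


Subnet network: 210.249.128.0
Test IP AND mask: 50.38.160.0
No, 50.38.176.120 is not in 210.249.128.0/19


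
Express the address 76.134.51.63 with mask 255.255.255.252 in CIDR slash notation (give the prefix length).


Binary: 11111111.11111111.11111111.11111100
Count leading 1s
Prefix: /30


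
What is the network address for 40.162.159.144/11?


IP:   00101000.10100010.10011111.10010000
Mask: 11111111.11100000.00000000.00000000
AND operation:
Net:  00101000.10100000.00000000.00000000
Network: 40.160.0.0/11


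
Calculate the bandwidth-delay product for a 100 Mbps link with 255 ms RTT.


BDP = bandwidth * RTT
= 100 Mbps * 255 ms
= 100 * 1e6 * 255 / 1000 bits
= 25500000 bits
= 3187500 bytes
= 3112.793 KB
BDP = 25500000 bits (3187500 bytes)


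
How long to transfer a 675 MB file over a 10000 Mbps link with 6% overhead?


Effective throughput = 10000 * (1 - 6/100) = 9400 Mbps
File size in Mb = 675 * 8 = 5400 Mb
Time = 5400 / 9400
Time = 0.5745 seconds


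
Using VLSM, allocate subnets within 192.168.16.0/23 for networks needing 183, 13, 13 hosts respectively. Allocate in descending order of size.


183 hosts -> /24 (254 usable): 192.168.16.0/24
13 hosts -> /28 (14 usable): 192.168.17.0/28
13 hosts -> /28 (14 usable): 192.168.17.16/28
Allocation: 192.168.16.0/24 (183 hosts, 254 usable); 192.168.17.0/28 (13 hosts, 14 usable); 192.168.17.16/28 (13 hosts, 14 usable)


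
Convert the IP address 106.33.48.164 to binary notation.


106 = 01101010
33 = 00100001
48 = 00110000
164 = 10100100
Binary: 01101010.00100001.00110000.10100100


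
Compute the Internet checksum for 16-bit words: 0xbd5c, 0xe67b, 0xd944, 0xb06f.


Sum all words (with carry folding):
+ 0xbd5c = 0xbd5c
+ 0xe67b = 0xa3d8
+ 0xd944 = 0x7d1d
+ 0xb06f = 0x2d8d
One's complement: ~0x2d8d
Checksum = 0xd272


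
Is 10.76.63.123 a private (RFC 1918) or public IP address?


RFC 1918 private ranges:
  10.0.0.0/8 (10.0.0.0 - 10.255.255.255)
  172.16.0.0/12 (172.16.0.0 - 172.31.255.255)
  192.168.0.0/16 (192.168.0.0 - 192.168.255.255)
Private (in 10.0.0.0/8)


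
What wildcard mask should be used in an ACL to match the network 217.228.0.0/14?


Subnet mask: 255.252.0.0
Wildcard = 255.255.255.255 - subnet mask
255 - 255 = 0
255 - 252 = 3
255 - 0 = 255
255 - 0 = 255
Wildcard: 0.3.255.255


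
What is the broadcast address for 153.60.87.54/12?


Network: 153.48.0.0/12
Host bits = 20
Set all host bits to 1:
Broadcast: 153.63.255.255


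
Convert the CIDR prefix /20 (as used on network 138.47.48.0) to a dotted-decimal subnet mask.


/20 means 20 network bits, 12 host bits
Binary: 11111111111111111111000000000000
Mask: 255.255.240.0


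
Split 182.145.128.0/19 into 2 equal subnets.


New prefix = 19 + 1 = 20
Each subnet has 4096 addresses
  182.145.128.0/20
  182.145.144.0/20
Subnets: 182.145.128.0/20, 182.145.144.0/20


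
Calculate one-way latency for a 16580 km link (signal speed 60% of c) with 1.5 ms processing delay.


Speed = 0.6 * 3e5 km/s = 180000 km/s
Propagation delay = 16580 / 180000 = 0.0921 s = 92.1111 ms
Processing delay = 1.5 ms
Total one-way latency = 93.6111 ms


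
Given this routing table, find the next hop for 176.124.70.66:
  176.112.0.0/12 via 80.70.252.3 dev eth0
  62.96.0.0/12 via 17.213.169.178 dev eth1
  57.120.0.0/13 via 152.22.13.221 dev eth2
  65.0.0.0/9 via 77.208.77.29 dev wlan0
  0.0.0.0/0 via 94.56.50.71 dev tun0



Longest prefix match for 176.124.70.66:
  /12 176.112.0.0: MATCH
  /12 62.96.0.0: no
  /13 57.120.0.0: no
  /9 65.0.0.0: no
  /0 0.0.0.0: MATCH
Selected: next-hop 80.70.252.3 via eth0 (matched /12)


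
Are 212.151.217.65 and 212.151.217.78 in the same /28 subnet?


Mask: 255.255.255.240
212.151.217.65 AND mask = 212.151.217.64
212.151.217.78 AND mask = 212.151.217.64
Yes, same subnet (212.151.217.64)


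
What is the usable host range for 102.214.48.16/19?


Network: 102.214.32.0
Broadcast: 102.214.63.255
First usable = network + 1
Last usable = broadcast - 1
Range: 102.214.32.1 to 102.214.63.254


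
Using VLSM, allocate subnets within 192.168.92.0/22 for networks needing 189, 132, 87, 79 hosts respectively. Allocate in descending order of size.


189 hosts -> /24 (254 usable): 192.168.92.0/24
132 hosts -> /24 (254 usable): 192.168.93.0/24
87 hosts -> /25 (126 usable): 192.168.94.0/25
79 hosts -> /25 (126 usable): 192.168.94.128/25
Allocation: 192.168.92.0/24 (189 hosts, 254 usable); 192.168.93.0/24 (132 hosts, 254 usable); 192.168.94.0/25 (87 hosts, 126 usable); 192.168.94.128/25 (79 hosts, 126 usable)


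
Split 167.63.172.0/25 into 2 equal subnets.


New prefix = 25 + 1 = 26
Each subnet has 64 addresses
  167.63.172.0/26
  167.63.172.64/26
Subnets: 167.63.172.0/26, 167.63.172.64/26


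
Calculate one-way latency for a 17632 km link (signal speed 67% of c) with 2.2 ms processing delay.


Speed = 0.67 * 3e5 km/s = 201000 km/s
Propagation delay = 17632 / 201000 = 0.0877 s = 87.7214 ms
Processing delay = 2.2 ms
Total one-way latency = 89.9214 ms


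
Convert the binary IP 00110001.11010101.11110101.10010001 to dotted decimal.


00110001 = 49
11010101 = 213
11110101 = 245
10010001 = 145
IP: 49.213.245.145


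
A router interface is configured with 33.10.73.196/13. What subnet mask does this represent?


/13 means 13 network bits, 19 host bits
Binary: 11111111111110000000000000000000
Mask: 255.248.0.0


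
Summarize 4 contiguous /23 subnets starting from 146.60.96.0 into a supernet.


Original prefix: /23
Number of subnets: 4 = 2^2
New prefix = 23 - 2 = 21
Supernet: 146.60.96.0/21


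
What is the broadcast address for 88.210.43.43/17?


Network: 88.210.0.0/17
Host bits = 15
Set all host bits to 1:
Broadcast: 88.210.127.255


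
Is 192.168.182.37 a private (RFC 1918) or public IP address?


RFC 1918 private ranges:
  10.0.0.0/8 (10.0.0.0 - 10.255.255.255)
  172.16.0.0/12 (172.16.0.0 - 172.31.255.255)
  192.168.0.0/16 (192.168.0.0 - 192.168.255.255)
Private (in 192.168.0.0/16)


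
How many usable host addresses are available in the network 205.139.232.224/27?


Host bits = 32 - 27 = 5
Total addresses = 2^5 = 32
Usable = total - 2 (network and broadcast)
Usable hosts: 30


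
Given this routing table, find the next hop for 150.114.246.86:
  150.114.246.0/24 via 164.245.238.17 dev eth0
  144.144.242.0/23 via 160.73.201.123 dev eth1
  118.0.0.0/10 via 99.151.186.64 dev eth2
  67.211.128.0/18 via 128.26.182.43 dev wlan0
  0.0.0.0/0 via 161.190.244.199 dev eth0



Longest prefix match for 150.114.246.86:
  /24 150.114.246.0: MATCH
  /23 144.144.242.0: no
  /10 118.0.0.0: no
  /18 67.211.128.0: no
  /0 0.0.0.0: MATCH
Selected: next-hop 164.245.238.17 via eth0 (matched /24)


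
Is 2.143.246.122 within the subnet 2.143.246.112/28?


Subnet network: 2.143.246.112
Test IP AND mask: 2.143.246.112
Yes, 2.143.246.122 is in 2.143.246.112/28


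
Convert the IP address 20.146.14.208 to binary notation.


20 = 00010100
146 = 10010010
14 = 00001110
208 = 11010000
Binary: 00010100.10010010.00001110.11010000


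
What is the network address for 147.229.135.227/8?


IP:   10010011.11100101.10000111.11100011
Mask: 11111111.00000000.00000000.00000000
AND operation:
Net:  10010011.00000000.00000000.00000000
Network: 147.0.0.0/8


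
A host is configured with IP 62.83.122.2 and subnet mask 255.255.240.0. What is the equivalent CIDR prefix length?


Binary: 11111111.11111111.11110000.00000000
Count leading 1s
Prefix: /20


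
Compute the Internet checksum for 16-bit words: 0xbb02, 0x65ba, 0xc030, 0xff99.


Sum all words (with carry folding):
+ 0xbb02 = 0xbb02
+ 0x65ba = 0x20bd
+ 0xc030 = 0xe0ed
+ 0xff99 = 0xe087
One's complement: ~0xe087
Checksum = 0x1f78


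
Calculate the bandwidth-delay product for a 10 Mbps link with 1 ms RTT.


BDP = bandwidth * RTT
= 10 Mbps * 1 ms
= 10 * 1e6 * 1 / 1000 bits
= 10000 bits
= 1250 bytes
= 1.2207 KB
BDP = 10000 bits (1250 bytes)


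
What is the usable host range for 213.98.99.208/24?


Network: 213.98.99.0
Broadcast: 213.98.99.255
First usable = network + 1
Last usable = broadcast - 1
Range: 213.98.99.1 to 213.98.99.254


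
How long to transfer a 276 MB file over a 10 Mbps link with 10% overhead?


Effective throughput = 10 * (1 - 10/100) = 9 Mbps
File size in Mb = 276 * 8 = 2208 Mb
Time = 2208 / 9
Time = 245.3333 seconds


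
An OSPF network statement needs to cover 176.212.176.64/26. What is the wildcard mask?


Subnet mask: 255.255.255.192
Wildcard = 255.255.255.255 - subnet mask
255 - 255 = 0
255 - 255 = 0
255 - 255 = 0
255 - 192 = 63
Wildcard: 0.0.0.63


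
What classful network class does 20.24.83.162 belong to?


First octet: 20
Binary: 00010100
0xxxxxxx -> Class A (1-126)
Class A, default mask 255.0.0.0 (/8)


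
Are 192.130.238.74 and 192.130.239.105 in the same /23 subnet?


Mask: 255.255.254.0
192.130.238.74 AND mask = 192.130.238.0
192.130.239.105 AND mask = 192.130.238.0
Yes, same subnet (192.130.238.0)


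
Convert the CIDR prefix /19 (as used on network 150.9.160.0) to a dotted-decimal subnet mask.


/19 means 19 network bits, 13 host bits
Binary: 11111111111111111110000000000000
Mask: 255.255.224.0


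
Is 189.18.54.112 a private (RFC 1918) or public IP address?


RFC 1918 private ranges:
  10.0.0.0/8 (10.0.0.0 - 10.255.255.255)
  172.16.0.0/12 (172.16.0.0 - 172.31.255.255)
  192.168.0.0/16 (192.168.0.0 - 192.168.255.255)
Public (not in any RFC 1918 range)


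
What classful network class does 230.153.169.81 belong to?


First octet: 230
Binary: 11100110
1110xxxx -> Class D (224-239)
Class D (multicast), default mask N/A


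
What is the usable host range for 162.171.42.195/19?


Network: 162.171.32.0
Broadcast: 162.171.63.255
First usable = network + 1
Last usable = broadcast - 1
Range: 162.171.32.1 to 162.171.63.254


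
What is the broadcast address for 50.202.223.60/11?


Network: 50.192.0.0/11
Host bits = 21
Set all host bits to 1:
Broadcast: 50.223.255.255


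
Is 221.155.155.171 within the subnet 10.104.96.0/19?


Subnet network: 10.104.96.0
Test IP AND mask: 221.155.128.0
No, 221.155.155.171 is not in 10.104.96.0/19


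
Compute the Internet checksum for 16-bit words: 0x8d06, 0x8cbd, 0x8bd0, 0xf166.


Sum all words (with carry folding):
+ 0x8d06 = 0x8d06
+ 0x8cbd = 0x19c4
+ 0x8bd0 = 0xa594
+ 0xf166 = 0x96fb
One's complement: ~0x96fb
Checksum = 0x6904


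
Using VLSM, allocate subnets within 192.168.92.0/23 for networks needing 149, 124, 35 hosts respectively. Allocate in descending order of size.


149 hosts -> /24 (254 usable): 192.168.92.0/24
124 hosts -> /25 (126 usable): 192.168.93.0/25
35 hosts -> /26 (62 usable): 192.168.93.128/26
Allocation: 192.168.92.0/24 (149 hosts, 254 usable); 192.168.93.0/25 (124 hosts, 126 usable); 192.168.93.128/26 (35 hosts, 62 usable)


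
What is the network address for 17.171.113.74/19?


IP:   00010001.10101011.01110001.01001010
Mask: 11111111.11111111.11100000.00000000
AND operation:
Net:  00010001.10101011.01100000.00000000
Network: 17.171.96.0/19


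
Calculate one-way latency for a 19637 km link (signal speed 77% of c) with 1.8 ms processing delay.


Speed = 0.77 * 3e5 km/s = 231000 km/s
Propagation delay = 19637 / 231000 = 0.085 s = 85.0087 ms
Processing delay = 1.8 ms
Total one-way latency = 86.8087 ms


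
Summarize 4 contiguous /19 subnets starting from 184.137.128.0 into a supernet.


Original prefix: /19
Number of subnets: 4 = 2^2
New prefix = 19 - 2 = 17
Supernet: 184.137.128.0/17


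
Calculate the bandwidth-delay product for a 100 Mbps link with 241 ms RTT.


BDP = bandwidth * RTT
= 100 Mbps * 241 ms
= 100 * 1e6 * 241 / 1000 bits
= 24100000 bits
= 3012500 bytes
= 2941.8945 KB
BDP = 24100000 bits (3012500 bytes)


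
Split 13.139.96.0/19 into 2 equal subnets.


New prefix = 19 + 1 = 20
Each subnet has 4096 addresses
  13.139.96.0/20
  13.139.112.0/20
Subnets: 13.139.96.0/20, 13.139.112.0/20


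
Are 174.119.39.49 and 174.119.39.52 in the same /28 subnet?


Mask: 255.255.255.240
174.119.39.49 AND mask = 174.119.39.48
174.119.39.52 AND mask = 174.119.39.48
Yes, same subnet (174.119.39.48)


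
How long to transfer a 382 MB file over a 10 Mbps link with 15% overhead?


Effective throughput = 10 * (1 - 15/100) = 8.5 Mbps
File size in Mb = 382 * 8 = 3056 Mb
Time = 3056 / 8.5
Time = 359.5294 seconds


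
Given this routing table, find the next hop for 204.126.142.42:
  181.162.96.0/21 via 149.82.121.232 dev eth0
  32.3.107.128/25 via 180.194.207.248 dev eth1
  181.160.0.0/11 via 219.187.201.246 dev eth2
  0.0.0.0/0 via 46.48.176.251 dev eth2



Longest prefix match for 204.126.142.42:
  /21 181.162.96.0: no
  /25 32.3.107.128: no
  /11 181.160.0.0: no
  /0 0.0.0.0: MATCH
Selected: next-hop 46.48.176.251 via eth2 (matched /0)


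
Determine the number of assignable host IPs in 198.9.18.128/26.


Host bits = 32 - 26 = 6
Total addresses = 2^6 = 64
Usable = total - 2 (network and broadcast)
Usable hosts: 62


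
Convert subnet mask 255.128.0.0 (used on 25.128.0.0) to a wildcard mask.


Subnet mask: 255.128.0.0
Wildcard = 255.255.255.255 - subnet mask
255 - 255 = 0
255 - 128 = 127
255 - 0 = 255
255 - 0 = 255
Wildcard: 0.127.255.255


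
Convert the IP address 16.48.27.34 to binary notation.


16 = 00010000
48 = 00110000
27 = 00011011
34 = 00100010
Binary: 00010000.00110000.00011011.00100010


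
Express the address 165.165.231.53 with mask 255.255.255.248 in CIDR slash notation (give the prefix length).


Binary: 11111111.11111111.11111111.11111000
Count leading 1s
Prefix: /29


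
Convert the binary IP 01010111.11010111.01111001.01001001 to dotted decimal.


01010111 = 87
11010111 = 215
01111001 = 121
01001001 = 73
IP: 87.215.121.73


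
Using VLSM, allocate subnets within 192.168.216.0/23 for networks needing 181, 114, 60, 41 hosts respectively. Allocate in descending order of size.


181 hosts -> /24 (254 usable): 192.168.216.0/24
114 hosts -> /25 (126 usable): 192.168.217.0/25
60 hosts -> /26 (62 usable): 192.168.217.128/26
41 hosts -> /26 (62 usable): 192.168.217.192/26
Allocation: 192.168.216.0/24 (181 hosts, 254 usable); 192.168.217.0/25 (114 hosts, 126 usable); 192.168.217.128/26 (60 hosts, 62 usable); 192.168.217.192/26 (41 hosts, 62 usable)


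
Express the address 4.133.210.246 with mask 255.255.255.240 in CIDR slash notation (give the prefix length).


Binary: 11111111.11111111.11111111.11110000
Count leading 1s
Prefix: /28


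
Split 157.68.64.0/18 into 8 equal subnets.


New prefix = 18 + 3 = 21
Each subnet has 2048 addresses
  157.68.64.0/21
  157.68.72.0/21
  157.68.80.0/21
  157.68.88.0/21
  157.68.96.0/21
  157.68.104.0/21
  157.68.112.0/21
  157.68.120.0/21
Subnets: 157.68.64.0/21, 157.68.72.0/21, 157.68.80.0/21, 157.68.88.0/21, 157.68.96.0/21, 157.68.104.0/21, 157.68.112.0/21, 157.68.120.0/21


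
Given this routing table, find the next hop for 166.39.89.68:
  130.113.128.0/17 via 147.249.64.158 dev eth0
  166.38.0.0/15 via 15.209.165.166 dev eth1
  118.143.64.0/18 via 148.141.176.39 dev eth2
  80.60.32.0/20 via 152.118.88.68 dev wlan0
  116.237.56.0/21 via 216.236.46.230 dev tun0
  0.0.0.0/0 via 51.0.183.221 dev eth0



Longest prefix match for 166.39.89.68:
  /17 130.113.128.0: no
  /15 166.38.0.0: MATCH
  /18 118.143.64.0: no
  /20 80.60.32.0: no
  /21 116.237.56.0: no
  /0 0.0.0.0: MATCH
Selected: next-hop 15.209.165.166 via eth1 (matched /15)


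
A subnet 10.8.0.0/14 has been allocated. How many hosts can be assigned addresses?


Host bits = 32 - 14 = 18
Total addresses = 2^18 = 262144
Usable = total - 2 (network and broadcast)
Usable hosts: 262142


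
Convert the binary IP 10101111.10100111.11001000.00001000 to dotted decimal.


10101111 = 175
10100111 = 167
11001000 = 200
00001000 = 8
IP: 175.167.200.8


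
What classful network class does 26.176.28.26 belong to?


First octet: 26
Binary: 00011010
0xxxxxxx -> Class A (1-126)
Class A, default mask 255.0.0.0 (/8)


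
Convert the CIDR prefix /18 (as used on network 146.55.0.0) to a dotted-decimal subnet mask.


/18 means 18 network bits, 14 host bits
Binary: 11111111111111111100000000000000
Mask: 255.255.192.0


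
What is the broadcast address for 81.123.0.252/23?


Network: 81.123.0.0/23
Host bits = 9
Set all host bits to 1:
Broadcast: 81.123.1.255


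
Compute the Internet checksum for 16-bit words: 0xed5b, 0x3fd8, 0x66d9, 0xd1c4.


Sum all words (with carry folding):
+ 0xed5b = 0xed5b
+ 0x3fd8 = 0x2d34
+ 0x66d9 = 0x940d
+ 0xd1c4 = 0x65d2
One's complement: ~0x65d2
Checksum = 0x9a2d


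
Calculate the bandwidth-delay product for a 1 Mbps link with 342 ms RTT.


BDP = bandwidth * RTT
= 1 Mbps * 342 ms
= 1 * 1e6 * 342 / 1000 bits
= 342000 bits
= 42750 bytes
= 41.748 KB
BDP = 342000 bits (42750 bytes)


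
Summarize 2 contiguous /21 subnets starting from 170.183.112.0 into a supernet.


Original prefix: /21
Number of subnets: 2 = 2^1
New prefix = 21 - 1 = 20
Supernet: 170.183.112.0/20


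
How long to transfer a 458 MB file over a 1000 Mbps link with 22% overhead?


Effective throughput = 1000 * (1 - 22/100) = 780 Mbps
File size in Mb = 458 * 8 = 3664 Mb
Time = 3664 / 780
Time = 4.6974 seconds


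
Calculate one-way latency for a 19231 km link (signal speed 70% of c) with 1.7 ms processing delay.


Speed = 0.7 * 3e5 km/s = 210000 km/s
Propagation delay = 19231 / 210000 = 0.0916 s = 91.5762 ms
Processing delay = 1.7 ms
Total one-way latency = 93.2762 ms


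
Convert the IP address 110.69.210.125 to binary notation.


110 = 01101110
69 = 01000101
210 = 11010010
125 = 01111101
Binary: 01101110.01000101.11010010.01111101


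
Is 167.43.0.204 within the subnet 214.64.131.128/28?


Subnet network: 214.64.131.128
Test IP AND mask: 167.43.0.192
No, 167.43.0.204 is not in 214.64.131.128/28


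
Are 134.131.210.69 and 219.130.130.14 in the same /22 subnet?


Mask: 255.255.252.0
134.131.210.69 AND mask = 134.131.208.0
219.130.130.14 AND mask = 219.130.128.0
No, different subnets (134.131.208.0 vs 219.130.128.0)


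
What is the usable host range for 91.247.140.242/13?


Network: 91.240.0.0
Broadcast: 91.247.255.255
First usable = network + 1
Last usable = broadcast - 1
Range: 91.240.0.1 to 91.247.255.254


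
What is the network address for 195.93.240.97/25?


IP:   11000011.01011101.11110000.01100001
Mask: 11111111.11111111.11111111.10000000
AND operation:
Net:  11000011.01011101.11110000.00000000
Network: 195.93.240.0/25


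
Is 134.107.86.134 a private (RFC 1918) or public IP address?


RFC 1918 private ranges:
  10.0.0.0/8 (10.0.0.0 - 10.255.255.255)
  172.16.0.0/12 (172.16.0.0 - 172.31.255.255)
  192.168.0.0/16 (192.168.0.0 - 192.168.255.255)
Public (not in any RFC 1918 range)


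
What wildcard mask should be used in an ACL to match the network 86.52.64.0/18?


Subnet mask: 255.255.192.0
Wildcard = 255.255.255.255 - subnet mask
255 - 255 = 0
255 - 255 = 0
255 - 192 = 63
255 - 0 = 255
Wildcard: 0.0.63.255


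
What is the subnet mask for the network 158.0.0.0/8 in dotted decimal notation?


/8 means 8 network bits, 24 host bits
Binary: 11111111000000000000000000000000
Mask: 255.0.0.0


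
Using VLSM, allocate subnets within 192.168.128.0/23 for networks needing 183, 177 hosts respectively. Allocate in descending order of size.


183 hosts -> /24 (254 usable): 192.168.128.0/24
177 hosts -> /24 (254 usable): 192.168.129.0/24
Allocation: 192.168.128.0/24 (183 hosts, 254 usable); 192.168.129.0/24 (177 hosts, 254 usable)


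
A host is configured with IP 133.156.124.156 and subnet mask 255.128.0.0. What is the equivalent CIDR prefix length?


Binary: 11111111.10000000.00000000.00000000
Count leading 1s
Prefix: /9


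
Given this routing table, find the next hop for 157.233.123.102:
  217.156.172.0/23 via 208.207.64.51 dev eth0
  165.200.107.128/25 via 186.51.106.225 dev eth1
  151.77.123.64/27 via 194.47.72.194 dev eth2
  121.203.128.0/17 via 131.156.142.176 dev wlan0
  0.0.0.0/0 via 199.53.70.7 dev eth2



Longest prefix match for 157.233.123.102:
  /23 217.156.172.0: no
  /25 165.200.107.128: no
  /27 151.77.123.64: no
  /17 121.203.128.0: no
  /0 0.0.0.0: MATCH
Selected: next-hop 199.53.70.7 via eth2 (matched /0)


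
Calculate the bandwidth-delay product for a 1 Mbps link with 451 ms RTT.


BDP = bandwidth * RTT
= 1 Mbps * 451 ms
= 1 * 1e6 * 451 / 1000 bits
= 451000 bits
= 56375 bytes
= 55.0537 KB
BDP = 451000 bits (56375 bytes)


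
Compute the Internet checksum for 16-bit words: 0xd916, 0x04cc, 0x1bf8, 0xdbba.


Sum all words (with carry folding):
+ 0xd916 = 0xd916
+ 0x04cc = 0xdde2
+ 0x1bf8 = 0xf9da
+ 0xdbba = 0xd595
One's complement: ~0xd595
Checksum = 0x2a6a


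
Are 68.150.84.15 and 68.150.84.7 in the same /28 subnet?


Mask: 255.255.255.240
68.150.84.15 AND mask = 68.150.84.0
68.150.84.7 AND mask = 68.150.84.0
Yes, same subnet (68.150.84.0)


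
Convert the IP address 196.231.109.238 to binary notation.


196 = 11000100
231 = 11100111
109 = 01101101
238 = 11101110
Binary: 11000100.11100111.01101101.11101110


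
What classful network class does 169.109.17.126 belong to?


First octet: 169
Binary: 10101001
10xxxxxx -> Class B (128-191)
Class B, default mask 255.255.0.0 (/16)


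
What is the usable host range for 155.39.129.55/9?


Network: 155.0.0.0
Broadcast: 155.127.255.255
First usable = network + 1
Last usable = broadcast - 1
Range: 155.0.0.1 to 155.127.255.254


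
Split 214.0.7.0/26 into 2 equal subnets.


New prefix = 26 + 1 = 27
Each subnet has 32 addresses
  214.0.7.0/27
  214.0.7.32/27
Subnets: 214.0.7.0/27, 214.0.7.32/27


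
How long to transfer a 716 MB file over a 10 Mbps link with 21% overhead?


Effective throughput = 10 * (1 - 21/100) = 7.9 Mbps
File size in Mb = 716 * 8 = 5728 Mb
Time = 5728 / 7.9
Time = 725.0633 seconds


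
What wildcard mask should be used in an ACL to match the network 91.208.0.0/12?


Subnet mask: 255.240.0.0
Wildcard = 255.255.255.255 - subnet mask
255 - 255 = 0
255 - 240 = 15
255 - 0 = 255
255 - 0 = 255
Wildcard: 0.15.255.255


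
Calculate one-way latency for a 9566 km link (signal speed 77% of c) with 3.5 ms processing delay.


Speed = 0.77 * 3e5 km/s = 231000 km/s
Propagation delay = 9566 / 231000 = 0.0414 s = 41.4113 ms
Processing delay = 3.5 ms
Total one-way latency = 44.9113 ms


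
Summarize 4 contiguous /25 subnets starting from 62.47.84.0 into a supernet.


Original prefix: /25
Number of subnets: 4 = 2^2
New prefix = 25 - 2 = 23
Supernet: 62.47.84.0/23


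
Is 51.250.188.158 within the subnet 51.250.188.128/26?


Subnet network: 51.250.188.128
Test IP AND mask: 51.250.188.128
Yes, 51.250.188.158 is in 51.250.188.128/26


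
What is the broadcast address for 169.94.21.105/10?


Network: 169.64.0.0/10
Host bits = 22
Set all host bits to 1:
Broadcast: 169.127.255.255


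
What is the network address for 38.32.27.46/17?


IP:   00100110.00100000.00011011.00101110
Mask: 11111111.11111111.10000000.00000000
AND operation:
Net:  00100110.00100000.00000000.00000000
Network: 38.32.0.0/17


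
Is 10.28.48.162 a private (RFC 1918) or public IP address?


RFC 1918 private ranges:
  10.0.0.0/8 (10.0.0.0 - 10.255.255.255)
  172.16.0.0/12 (172.16.0.0 - 172.31.255.255)
  192.168.0.0/16 (192.168.0.0 - 192.168.255.255)
Private (in 10.0.0.0/8)


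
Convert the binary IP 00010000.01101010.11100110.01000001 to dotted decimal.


00010000 = 16
01101010 = 106
11100110 = 230
01000001 = 65
IP: 16.106.230.65


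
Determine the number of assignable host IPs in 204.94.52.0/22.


Host bits = 32 - 22 = 10
Total addresses = 2^10 = 1024
Usable = total - 2 (network and broadcast)
Usable hosts: 1022


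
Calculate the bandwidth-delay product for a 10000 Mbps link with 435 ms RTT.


BDP = bandwidth * RTT
= 10000 Mbps * 435 ms
= 10000 * 1e6 * 435 / 1000 bits
= 4350000000 bits
= 543750000 bytes
= 531005.8594 KB
BDP = 4350000000 bits (543750000 bytes)


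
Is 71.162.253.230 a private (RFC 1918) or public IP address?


RFC 1918 private ranges:
  10.0.0.0/8 (10.0.0.0 - 10.255.255.255)
  172.16.0.0/12 (172.16.0.0 - 172.31.255.255)
  192.168.0.0/16 (192.168.0.0 - 192.168.255.255)
Public (not in any RFC 1918 range)


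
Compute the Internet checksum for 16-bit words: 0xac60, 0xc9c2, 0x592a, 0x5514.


Sum all words (with carry folding):
+ 0xac60 = 0xac60
+ 0xc9c2 = 0x7623
+ 0x592a = 0xcf4d
+ 0x5514 = 0x2462
One's complement: ~0x2462
Checksum = 0xdb9d


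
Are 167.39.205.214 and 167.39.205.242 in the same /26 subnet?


Mask: 255.255.255.192
167.39.205.214 AND mask = 167.39.205.192
167.39.205.242 AND mask = 167.39.205.192
Yes, same subnet (167.39.205.192)


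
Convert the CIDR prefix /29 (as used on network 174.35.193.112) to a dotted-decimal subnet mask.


/29 means 29 network bits, 3 host bits
Binary: 11111111111111111111111111111000
Mask: 255.255.255.248


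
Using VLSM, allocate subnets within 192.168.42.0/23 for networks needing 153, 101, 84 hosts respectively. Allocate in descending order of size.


153 hosts -> /24 (254 usable): 192.168.42.0/24
101 hosts -> /25 (126 usable): 192.168.43.0/25
84 hosts -> /25 (126 usable): 192.168.43.128/25
Allocation: 192.168.42.0/24 (153 hosts, 254 usable); 192.168.43.0/25 (101 hosts, 126 usable); 192.168.43.128/25 (84 hosts, 126 usable)


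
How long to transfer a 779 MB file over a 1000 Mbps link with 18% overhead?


Effective throughput = 1000 * (1 - 18/100) = 820.0 Mbps
File size in Mb = 779 * 8 = 6232 Mb
Time = 6232 / 820.0
Time = 7.6 seconds


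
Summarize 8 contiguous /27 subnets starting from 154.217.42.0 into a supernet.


Original prefix: /27
Number of subnets: 8 = 2^3
New prefix = 27 - 3 = 24
Supernet: 154.217.42.0/24


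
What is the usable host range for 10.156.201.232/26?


Network: 10.156.201.192
Broadcast: 10.156.201.255
First usable = network + 1
Last usable = broadcast - 1
Range: 10.156.201.193 to 10.156.201.254


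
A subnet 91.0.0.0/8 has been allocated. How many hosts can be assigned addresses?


Host bits = 32 - 8 = 24
Total addresses = 2^24 = 16777216
Usable = total - 2 (network and broadcast)
Usable hosts: 16777214


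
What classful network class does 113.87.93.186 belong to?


First octet: 113
Binary: 01110001
0xxxxxxx -> Class A (1-126)
Class A, default mask 255.0.0.0 (/8)


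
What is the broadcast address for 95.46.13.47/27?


Network: 95.46.13.32/27
Host bits = 5
Set all host bits to 1:
Broadcast: 95.46.13.63


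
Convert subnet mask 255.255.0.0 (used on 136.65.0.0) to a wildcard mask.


Subnet mask: 255.255.0.0
Wildcard = 255.255.255.255 - subnet mask
255 - 255 = 0
255 - 255 = 0
255 - 0 = 255
255 - 0 = 255
Wildcard: 0.0.255.255


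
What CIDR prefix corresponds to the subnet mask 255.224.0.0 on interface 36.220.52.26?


Binary: 11111111.11100000.00000000.00000000
Count leading 1s
Prefix: /11


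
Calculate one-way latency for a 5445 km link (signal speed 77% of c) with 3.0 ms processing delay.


Speed = 0.77 * 3e5 km/s = 231000 km/s
Propagation delay = 5445 / 231000 = 0.0236 s = 23.5714 ms
Processing delay = 3.0 ms
Total one-way latency = 26.5714 ms


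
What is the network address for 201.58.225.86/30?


IP:   11001001.00111010.11100001.01010110
Mask: 11111111.11111111.11111111.11111100
AND operation:
Net:  11001001.00111010.11100001.01010100
Network: 201.58.225.84/30


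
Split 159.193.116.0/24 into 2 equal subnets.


New prefix = 24 + 1 = 25
Each subnet has 128 addresses
  159.193.116.0/25
  159.193.116.128/25
Subnets: 159.193.116.0/25, 159.193.116.128/25


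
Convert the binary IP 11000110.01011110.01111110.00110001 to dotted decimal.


11000110 = 198
01011110 = 94
01111110 = 126
00110001 = 49
IP: 198.94.126.49


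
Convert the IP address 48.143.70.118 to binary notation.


48 = 00110000
143 = 10001111
70 = 01000110
118 = 01110110
Binary: 00110000.10001111.01000110.01110110


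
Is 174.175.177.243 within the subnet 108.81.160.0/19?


Subnet network: 108.81.160.0
Test IP AND mask: 174.175.160.0
No, 174.175.177.243 is not in 108.81.160.0/19


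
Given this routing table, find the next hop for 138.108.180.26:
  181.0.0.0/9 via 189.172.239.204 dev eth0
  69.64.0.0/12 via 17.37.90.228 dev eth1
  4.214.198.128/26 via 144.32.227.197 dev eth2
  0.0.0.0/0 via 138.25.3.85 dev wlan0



Longest prefix match for 138.108.180.26:
  /9 181.0.0.0: no
  /12 69.64.0.0: no
  /26 4.214.198.128: no
  /0 0.0.0.0: MATCH
Selected: next-hop 138.25.3.85 via wlan0 (matched /0)


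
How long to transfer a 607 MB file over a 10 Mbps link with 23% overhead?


Effective throughput = 10 * (1 - 23/100) = 7.7 Mbps
File size in Mb = 607 * 8 = 4856 Mb
Time = 4856 / 7.7
Time = 630.6494 seconds


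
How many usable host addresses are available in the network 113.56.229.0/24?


Host bits = 32 - 24 = 8
Total addresses = 2^8 = 256
Usable = total - 2 (network and broadcast)
Usable hosts: 254


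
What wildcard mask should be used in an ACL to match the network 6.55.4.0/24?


Subnet mask: 255.255.255.0
Wildcard = 255.255.255.255 - subnet mask
255 - 255 = 0
255 - 255 = 0
255 - 255 = 0
255 - 0 = 255
Wildcard: 0.0.0.255


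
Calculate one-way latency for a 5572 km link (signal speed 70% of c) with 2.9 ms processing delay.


Speed = 0.7 * 3e5 km/s = 210000 km/s
Propagation delay = 5572 / 210000 = 0.0265 s = 26.5333 ms
Processing delay = 2.9 ms
Total one-way latency = 29.4333 ms


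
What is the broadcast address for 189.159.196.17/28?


Network: 189.159.196.16/28
Host bits = 4
Set all host bits to 1:
Broadcast: 189.159.196.31


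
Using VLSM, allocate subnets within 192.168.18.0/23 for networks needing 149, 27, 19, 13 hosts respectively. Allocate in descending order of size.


149 hosts -> /24 (254 usable): 192.168.18.0/24
27 hosts -> /27 (30 usable): 192.168.19.0/27
19 hosts -> /27 (30 usable): 192.168.19.32/27
13 hosts -> /28 (14 usable): 192.168.19.64/28
Allocation: 192.168.18.0/24 (149 hosts, 254 usable); 192.168.19.0/27 (27 hosts, 30 usable); 192.168.19.32/27 (19 hosts, 30 usable); 192.168.19.64/28 (13 hosts, 14 usable)


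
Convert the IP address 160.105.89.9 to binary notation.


160 = 10100000
105 = 01101001
89 = 01011001
9 = 00001001
Binary: 10100000.01101001.01011001.00001001


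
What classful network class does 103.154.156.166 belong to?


First octet: 103
Binary: 01100111
0xxxxxxx -> Class A (1-126)
Class A, default mask 255.0.0.0 (/8)


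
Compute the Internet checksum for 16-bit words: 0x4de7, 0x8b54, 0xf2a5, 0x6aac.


Sum all words (with carry folding):
+ 0x4de7 = 0x4de7
+ 0x8b54 = 0xd93b
+ 0xf2a5 = 0xcbe1
+ 0x6aac = 0x368e
One's complement: ~0x368e
Checksum = 0xc971


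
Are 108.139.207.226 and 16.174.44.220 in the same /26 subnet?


Mask: 255.255.255.192
108.139.207.226 AND mask = 108.139.207.192
16.174.44.220 AND mask = 16.174.44.192
No, different subnets (108.139.207.192 vs 16.174.44.192)


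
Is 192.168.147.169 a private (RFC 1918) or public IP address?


RFC 1918 private ranges:
  10.0.0.0/8 (10.0.0.0 - 10.255.255.255)
  172.16.0.0/12 (172.16.0.0 - 172.31.255.255)
  192.168.0.0/16 (192.168.0.0 - 192.168.255.255)
Private (in 192.168.0.0/16)


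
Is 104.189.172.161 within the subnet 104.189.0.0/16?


Subnet network: 104.189.0.0
Test IP AND mask: 104.189.0.0
Yes, 104.189.172.161 is in 104.189.0.0/16
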